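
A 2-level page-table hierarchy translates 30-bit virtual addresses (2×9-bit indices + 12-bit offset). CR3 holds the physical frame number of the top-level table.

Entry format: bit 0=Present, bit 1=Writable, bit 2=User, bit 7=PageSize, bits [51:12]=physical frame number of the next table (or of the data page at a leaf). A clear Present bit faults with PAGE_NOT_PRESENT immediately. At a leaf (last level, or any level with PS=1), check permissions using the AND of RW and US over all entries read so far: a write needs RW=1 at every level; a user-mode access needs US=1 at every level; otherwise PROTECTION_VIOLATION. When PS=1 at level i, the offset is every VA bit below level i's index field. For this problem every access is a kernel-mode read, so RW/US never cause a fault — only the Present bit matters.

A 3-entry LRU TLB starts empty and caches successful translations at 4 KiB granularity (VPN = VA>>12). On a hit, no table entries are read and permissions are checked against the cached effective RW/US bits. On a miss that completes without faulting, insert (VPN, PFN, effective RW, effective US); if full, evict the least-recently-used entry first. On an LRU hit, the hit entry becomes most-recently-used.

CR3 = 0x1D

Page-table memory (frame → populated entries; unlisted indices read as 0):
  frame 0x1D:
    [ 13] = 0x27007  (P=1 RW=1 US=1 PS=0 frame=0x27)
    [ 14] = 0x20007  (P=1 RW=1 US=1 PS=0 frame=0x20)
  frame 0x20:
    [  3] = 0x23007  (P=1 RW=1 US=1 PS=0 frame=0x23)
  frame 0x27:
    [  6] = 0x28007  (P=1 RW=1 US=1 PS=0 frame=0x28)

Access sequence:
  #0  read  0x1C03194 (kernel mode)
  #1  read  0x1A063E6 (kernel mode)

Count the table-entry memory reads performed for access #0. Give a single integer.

Per-access translation:
#0 VA=0x1C03194 (r,kernel):
  lvl0: tbl 0x1D, slot 14 ⇒ 0x20007 (P1/RW1/US1/PS0)
  lvl1: tbl 0x20, slot 3 ⇒ 0x23007 (P1/RW1/US1/PS0)
  → PA=0x23194  (2 entries read)
#1 VA=0x1A063E6 (r,kernel):
  lvl0: tbl 0x1D, slot 13 ⇒ 0x27007 (P1/RW1/US1/PS0)
  lvl1: tbl 0x27, slot 6 ⇒ 0x28007 (P1/RW1/US1/PS0)
  → PA=0x283E6  (2 entries read)

Entries read for #0: 2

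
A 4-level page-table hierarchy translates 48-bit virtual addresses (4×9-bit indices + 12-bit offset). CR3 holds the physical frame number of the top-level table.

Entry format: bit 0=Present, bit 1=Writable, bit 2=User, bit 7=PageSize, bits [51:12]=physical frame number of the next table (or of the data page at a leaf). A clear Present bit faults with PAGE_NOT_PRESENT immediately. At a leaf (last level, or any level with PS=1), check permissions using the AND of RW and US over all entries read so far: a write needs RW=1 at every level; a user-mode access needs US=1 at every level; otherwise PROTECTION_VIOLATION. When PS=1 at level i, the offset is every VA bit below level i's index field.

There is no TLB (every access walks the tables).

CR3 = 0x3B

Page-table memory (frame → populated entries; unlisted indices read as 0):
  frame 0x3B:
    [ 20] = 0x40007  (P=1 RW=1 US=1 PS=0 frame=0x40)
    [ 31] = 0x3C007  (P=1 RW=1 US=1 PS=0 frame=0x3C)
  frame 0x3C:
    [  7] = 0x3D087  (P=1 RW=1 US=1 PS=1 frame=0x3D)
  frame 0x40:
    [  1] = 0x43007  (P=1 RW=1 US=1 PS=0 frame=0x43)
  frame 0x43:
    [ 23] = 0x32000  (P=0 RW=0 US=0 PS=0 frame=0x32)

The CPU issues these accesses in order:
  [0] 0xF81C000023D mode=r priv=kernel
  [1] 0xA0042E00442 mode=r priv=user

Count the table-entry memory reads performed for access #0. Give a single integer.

Walk each access:
#0 VA=0xF81C000023D (r,kernel):
  L0: frame=0x3B idx=31 entry=0x3C007 [P=1 RW=1 US=1 PS=0]
  L1: frame=0x3C idx=7 entry=0x3D087 [P=1 RW=1 US=1 PS=1]
  → PA=0x3D23D (huge @L1)  (2 entries read)
#1 VA=0xA0042E00442 (r,user):
  L0: frame=0x3B idx=20 entry=0x40007 [P=1 RW=1 US=1 PS=0]
  L1: frame=0x40 idx=1 entry=0x43007 [P=1 RW=1 US=1 PS=0]
  L2: frame=0x43 idx=23 entry=0x32000 [P=0 RW=0 US=0 PS=0]
  ✗ PAGE_NOT_PRESENT  [3 reads]

Entries read for #0: 2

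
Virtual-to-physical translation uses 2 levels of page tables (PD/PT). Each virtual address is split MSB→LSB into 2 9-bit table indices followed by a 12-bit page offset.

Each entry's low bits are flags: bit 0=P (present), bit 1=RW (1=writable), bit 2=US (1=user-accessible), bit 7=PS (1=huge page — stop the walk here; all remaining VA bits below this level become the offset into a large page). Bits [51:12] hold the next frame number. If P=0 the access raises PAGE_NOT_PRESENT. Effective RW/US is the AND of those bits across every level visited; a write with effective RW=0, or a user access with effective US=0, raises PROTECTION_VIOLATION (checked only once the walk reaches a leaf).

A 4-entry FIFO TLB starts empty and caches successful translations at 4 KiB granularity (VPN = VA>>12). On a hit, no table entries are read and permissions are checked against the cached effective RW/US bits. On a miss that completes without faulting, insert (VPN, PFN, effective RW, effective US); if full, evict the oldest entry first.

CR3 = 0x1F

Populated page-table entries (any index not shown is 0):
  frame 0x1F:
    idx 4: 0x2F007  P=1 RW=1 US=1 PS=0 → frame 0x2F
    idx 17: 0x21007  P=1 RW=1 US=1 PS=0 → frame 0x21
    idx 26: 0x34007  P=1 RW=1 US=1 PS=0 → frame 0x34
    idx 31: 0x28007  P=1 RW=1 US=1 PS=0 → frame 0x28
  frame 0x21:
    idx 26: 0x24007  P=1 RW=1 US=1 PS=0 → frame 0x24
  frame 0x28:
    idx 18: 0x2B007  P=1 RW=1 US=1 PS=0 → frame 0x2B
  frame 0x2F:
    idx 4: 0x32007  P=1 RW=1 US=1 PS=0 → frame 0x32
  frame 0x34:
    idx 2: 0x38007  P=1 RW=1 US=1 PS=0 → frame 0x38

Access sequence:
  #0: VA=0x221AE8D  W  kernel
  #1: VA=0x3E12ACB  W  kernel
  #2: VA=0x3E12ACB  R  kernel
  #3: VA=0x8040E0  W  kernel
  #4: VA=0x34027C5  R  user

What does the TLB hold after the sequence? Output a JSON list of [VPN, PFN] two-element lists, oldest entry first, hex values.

Trace:
#0 VA=0x221AE8D (w,kernel):
  L0: frame=0x1F idx=17 entry=0x21007 [P=1 RW=1 US=1 PS=0]
  L1: frame=0x21 idx=26 entry=0x24007 [P=1 RW=1 US=1 PS=0]
  ⇒ phys 0x24E8D  [2 reads]
#1 VA=0x3E12ACB (w,kernel):
  L0: frame=0x1F idx=31 entry=0x28007 [P=1 RW=1 US=1 PS=0]
  L1: frame=0x28 idx=18 entry=0x2B007 [P=1 RW=1 US=1 PS=0]
  ⇒ phys 0x2BACB  [2 reads]
#2 VA=0x3E12ACB (r,kernel):
  TLB hit vpn=0x3E12 → PA=0x2BACB
#3 VA=0x8040E0 (w,kernel):
  L0: frame=0x1F idx=4 entry=0x2F007 [P=1 RW=1 US=1 PS=0]
  L1: frame=0x2F idx=4 entry=0x32007 [P=1 RW=1 US=1 PS=0]
  ⇒ phys 0x320E0  [2 reads]
#4 VA=0x34027C5 (r,user):
  L0: frame=0x1F idx=26 entry=0x34007 [P=1 RW=1 US=1 PS=0]
  L1: frame=0x34 idx=2 entry=0x38007 [P=1 RW=1 US=1 PS=0]
  ⇒ phys 0x387C5  [2 reads]

TLB: [["0x221A", "0x24"], ["0x3E12", "0x2B"], ["0x804", "0x32"], ["0x3402", "0x38"]]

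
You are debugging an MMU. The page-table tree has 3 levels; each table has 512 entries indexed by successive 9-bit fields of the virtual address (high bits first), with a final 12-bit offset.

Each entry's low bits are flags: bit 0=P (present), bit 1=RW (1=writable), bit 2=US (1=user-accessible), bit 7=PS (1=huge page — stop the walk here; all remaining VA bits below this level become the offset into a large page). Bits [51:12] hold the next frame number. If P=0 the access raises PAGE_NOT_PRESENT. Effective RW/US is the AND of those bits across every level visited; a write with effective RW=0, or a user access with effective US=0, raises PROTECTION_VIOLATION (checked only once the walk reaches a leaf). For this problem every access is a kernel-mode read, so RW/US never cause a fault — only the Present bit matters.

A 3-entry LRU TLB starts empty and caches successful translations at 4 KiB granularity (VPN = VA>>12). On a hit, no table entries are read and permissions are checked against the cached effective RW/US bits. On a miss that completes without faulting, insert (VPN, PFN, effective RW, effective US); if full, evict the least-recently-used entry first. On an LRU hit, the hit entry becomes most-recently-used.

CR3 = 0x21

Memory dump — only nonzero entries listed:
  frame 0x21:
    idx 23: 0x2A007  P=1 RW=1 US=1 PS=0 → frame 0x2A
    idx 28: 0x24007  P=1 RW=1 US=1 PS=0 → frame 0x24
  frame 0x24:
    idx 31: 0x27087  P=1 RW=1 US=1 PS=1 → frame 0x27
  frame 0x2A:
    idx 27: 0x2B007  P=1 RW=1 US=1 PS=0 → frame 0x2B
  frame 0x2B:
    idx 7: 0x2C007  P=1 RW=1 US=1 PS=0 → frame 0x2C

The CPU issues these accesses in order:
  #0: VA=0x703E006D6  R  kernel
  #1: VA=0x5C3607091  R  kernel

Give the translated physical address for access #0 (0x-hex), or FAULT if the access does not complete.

Trace:
#0 VA=0x703E006D6 (r,kernel):
  lvl0: tbl 0x21, slot 28 ⇒ 0x24007 (P1/RW1/US1/PS0)
  lvl1: tbl 0x24, slot 31 ⇒ 0x27087 (P1/RW1/US1/PS1)
  ⇒ phys 0x276D6 (huge @L1)  [2 reads]
#1 VA=0x5C3607091 (r,kernel):
  lvl0: tbl 0x21, slot 23 ⇒ 0x2A007 (P1/RW1/US1/PS0)
  lvl1: tbl 0x2A, slot 27 ⇒ 0x2B007 (P1/RW1/US1/PS0)
  lvl2: tbl 0x2B, slot 7 ⇒ 0x2C007 (P1/RW1/US1/PS0)
  ⇒ phys 0x2C091  [3 reads]

Access #0 PA: 0x276D6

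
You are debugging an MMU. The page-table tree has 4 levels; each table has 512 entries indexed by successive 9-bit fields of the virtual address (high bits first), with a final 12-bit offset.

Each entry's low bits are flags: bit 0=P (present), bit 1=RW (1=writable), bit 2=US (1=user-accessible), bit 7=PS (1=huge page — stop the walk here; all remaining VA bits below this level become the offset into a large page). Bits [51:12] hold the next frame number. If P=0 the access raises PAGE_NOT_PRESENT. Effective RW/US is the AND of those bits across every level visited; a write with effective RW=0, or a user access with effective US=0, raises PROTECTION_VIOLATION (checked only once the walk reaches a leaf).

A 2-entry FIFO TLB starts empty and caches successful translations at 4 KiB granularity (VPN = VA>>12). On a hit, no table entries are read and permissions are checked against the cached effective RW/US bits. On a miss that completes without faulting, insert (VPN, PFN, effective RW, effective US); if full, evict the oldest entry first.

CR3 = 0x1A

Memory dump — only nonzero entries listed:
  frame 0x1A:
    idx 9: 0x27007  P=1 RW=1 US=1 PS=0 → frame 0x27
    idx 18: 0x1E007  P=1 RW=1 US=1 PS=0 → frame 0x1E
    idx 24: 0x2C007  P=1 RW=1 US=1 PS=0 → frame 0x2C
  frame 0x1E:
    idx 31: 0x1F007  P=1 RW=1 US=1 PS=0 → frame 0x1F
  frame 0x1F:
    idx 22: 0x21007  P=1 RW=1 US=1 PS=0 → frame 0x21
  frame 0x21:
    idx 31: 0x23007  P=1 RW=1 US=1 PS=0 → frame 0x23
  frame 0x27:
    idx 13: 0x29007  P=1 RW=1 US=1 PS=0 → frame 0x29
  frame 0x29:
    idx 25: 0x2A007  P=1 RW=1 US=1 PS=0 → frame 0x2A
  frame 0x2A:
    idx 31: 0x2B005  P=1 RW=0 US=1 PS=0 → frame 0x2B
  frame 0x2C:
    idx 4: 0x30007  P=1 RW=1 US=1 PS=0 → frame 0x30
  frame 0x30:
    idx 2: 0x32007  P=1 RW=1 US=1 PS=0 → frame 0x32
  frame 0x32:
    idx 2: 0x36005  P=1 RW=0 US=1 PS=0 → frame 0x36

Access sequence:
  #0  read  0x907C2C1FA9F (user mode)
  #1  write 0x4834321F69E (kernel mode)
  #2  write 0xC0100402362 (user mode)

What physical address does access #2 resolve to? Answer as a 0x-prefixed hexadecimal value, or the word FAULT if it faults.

Walk each access:
#0 VA=0x907C2C1FA9F (r,user):
  [0] read 0x1A idx=18: raw=0x1E007 flags P=1 W=1 U=1 S=0
  [1] read 0x1E idx=31: raw=0x1F007 flags P=1 W=1 U=1 S=0
  [2] read 0x1F idx=22: raw=0x21007 flags P=1 W=1 U=1 S=0
  [3] read 0x21 idx=31: raw=0x23007 flags P=1 W=1 U=1 S=0
  → PA=0x23A9F  (4 entries read)
#1 VA=0x4834321F69E (w,kernel):
  [0] read 0x1A idx=9: raw=0x27007 flags P=1 W=1 U=1 S=0
  [1] read 0x27 idx=13: raw=0x29007 flags P=1 W=1 U=1 S=0
  [2] read 0x29 idx=25: raw=0x2A007 flags P=1 W=1 U=1 S=0
  [3] read 0x2A idx=31: raw=0x2B005 flags P=1 W=0 U=1 S=0
  → PROTECTION_VIOLATION  (4 entries read)
#2 VA=0xC0100402362 (w,user):
  [0] read 0x1A idx=24: raw=0x2C007 flags P=1 W=1 U=1 S=0
  [1] read 0x2C idx=4: raw=0x30007 flags P=1 W=1 U=1 S=0
  [2] read 0x30 idx=2: raw=0x32007 flags P=1 W=1 U=1 S=0
  [3] read 0x32 idx=2: raw=0x36005 flags P=1 W=0 U=1 S=0
  → PROTECTION_VIOLATION  (4 entries read)

Access #2 PA: FAULT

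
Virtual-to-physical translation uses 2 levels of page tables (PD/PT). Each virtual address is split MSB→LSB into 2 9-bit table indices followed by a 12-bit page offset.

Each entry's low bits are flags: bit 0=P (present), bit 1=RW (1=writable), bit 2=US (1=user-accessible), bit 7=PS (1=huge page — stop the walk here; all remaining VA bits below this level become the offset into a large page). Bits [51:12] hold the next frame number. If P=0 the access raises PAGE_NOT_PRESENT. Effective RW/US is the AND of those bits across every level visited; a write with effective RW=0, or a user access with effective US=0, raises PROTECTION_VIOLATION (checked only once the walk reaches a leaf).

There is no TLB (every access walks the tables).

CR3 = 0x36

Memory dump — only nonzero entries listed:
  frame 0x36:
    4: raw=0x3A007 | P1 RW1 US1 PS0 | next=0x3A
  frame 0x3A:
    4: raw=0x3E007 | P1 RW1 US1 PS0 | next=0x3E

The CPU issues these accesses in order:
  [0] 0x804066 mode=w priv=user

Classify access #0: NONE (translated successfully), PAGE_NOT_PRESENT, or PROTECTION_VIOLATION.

Trace:
#0 VA=0x804066 (w,user):
  [0] read 0x36 idx=4: raw=0x3A007 flags P=1 W=1 U=1 S=0
  [1] read 0x3A idx=4: raw=0x3E007 flags P=1 W=1 U=1 S=0
  ⇒ phys 0x3E066  [2 reads]

Access #0 fault: NONE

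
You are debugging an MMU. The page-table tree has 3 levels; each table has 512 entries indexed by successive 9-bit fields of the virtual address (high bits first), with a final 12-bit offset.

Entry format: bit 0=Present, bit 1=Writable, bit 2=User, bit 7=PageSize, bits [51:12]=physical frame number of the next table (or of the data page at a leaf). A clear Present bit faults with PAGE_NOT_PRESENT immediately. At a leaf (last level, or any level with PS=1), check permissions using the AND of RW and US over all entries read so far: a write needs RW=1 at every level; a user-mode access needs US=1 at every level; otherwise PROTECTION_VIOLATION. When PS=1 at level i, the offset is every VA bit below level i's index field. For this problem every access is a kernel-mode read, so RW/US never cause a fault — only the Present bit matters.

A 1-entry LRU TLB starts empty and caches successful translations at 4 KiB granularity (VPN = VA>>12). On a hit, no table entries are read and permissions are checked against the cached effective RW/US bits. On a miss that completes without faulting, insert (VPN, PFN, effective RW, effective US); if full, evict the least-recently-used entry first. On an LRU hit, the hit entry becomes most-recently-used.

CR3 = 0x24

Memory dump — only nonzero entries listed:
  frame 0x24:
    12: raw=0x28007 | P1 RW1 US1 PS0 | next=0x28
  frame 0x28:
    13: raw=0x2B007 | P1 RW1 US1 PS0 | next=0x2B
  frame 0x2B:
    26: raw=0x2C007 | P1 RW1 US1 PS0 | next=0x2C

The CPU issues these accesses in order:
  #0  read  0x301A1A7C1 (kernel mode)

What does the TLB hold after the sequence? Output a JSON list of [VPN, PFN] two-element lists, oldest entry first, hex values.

Per-access translation:
#0 VA=0x301A1A7C1 (r,kernel):
  L0: frame=0x24 idx=12 entry=0x28007 [P=1 RW=1 US=1 PS=0]
  L1: frame=0x28 idx=13 entry=0x2B007 [P=1 RW=1 US=1 PS=0]
  L2: frame=0x2B idx=26 entry=0x2C007 [P=1 RW=1 US=1 PS=0]
  ⇒ phys 0x2C7C1  [3 reads]

TLB: [["0x301A1A", "0x2C"]]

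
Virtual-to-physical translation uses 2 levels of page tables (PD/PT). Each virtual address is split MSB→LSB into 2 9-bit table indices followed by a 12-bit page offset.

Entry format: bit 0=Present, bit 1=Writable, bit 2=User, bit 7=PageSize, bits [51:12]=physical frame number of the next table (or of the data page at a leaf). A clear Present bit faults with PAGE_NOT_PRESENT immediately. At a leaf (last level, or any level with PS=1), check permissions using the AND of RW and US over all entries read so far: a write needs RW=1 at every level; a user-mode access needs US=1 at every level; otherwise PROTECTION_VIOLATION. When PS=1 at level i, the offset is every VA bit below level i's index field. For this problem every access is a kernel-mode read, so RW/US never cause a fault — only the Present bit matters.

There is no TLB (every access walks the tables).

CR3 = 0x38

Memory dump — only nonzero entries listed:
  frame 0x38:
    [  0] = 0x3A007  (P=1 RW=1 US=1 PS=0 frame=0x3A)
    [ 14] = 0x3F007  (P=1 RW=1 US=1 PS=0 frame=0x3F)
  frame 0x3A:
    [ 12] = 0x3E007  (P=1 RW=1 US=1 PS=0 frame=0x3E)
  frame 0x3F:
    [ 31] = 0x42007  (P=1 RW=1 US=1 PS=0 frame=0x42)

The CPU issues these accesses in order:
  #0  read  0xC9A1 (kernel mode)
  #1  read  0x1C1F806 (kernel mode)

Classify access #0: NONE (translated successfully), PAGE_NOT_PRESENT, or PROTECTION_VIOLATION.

Walk each access:
#0 VA=0xC9A1 (r,kernel):
  L0 @0x38[0] → 0x3A007  P=1,RW=1,US=1,PS=0
  L1 @0x3A[12] → 0x3E007  P=1,RW=1,US=1,PS=0
  ✓ 0x3E9A1  — 2 lookups
#1 VA=0x1C1F806 (r,kernel):
  L0 @0x38[14] → 0x3F007  P=1,RW=1,US=1,PS=0
  L1 @0x3F[31] → 0x42007  P=1,RW=1,US=1,PS=0
  ✓ 0x42806  — 2 lookups

Access #0 fault: NONE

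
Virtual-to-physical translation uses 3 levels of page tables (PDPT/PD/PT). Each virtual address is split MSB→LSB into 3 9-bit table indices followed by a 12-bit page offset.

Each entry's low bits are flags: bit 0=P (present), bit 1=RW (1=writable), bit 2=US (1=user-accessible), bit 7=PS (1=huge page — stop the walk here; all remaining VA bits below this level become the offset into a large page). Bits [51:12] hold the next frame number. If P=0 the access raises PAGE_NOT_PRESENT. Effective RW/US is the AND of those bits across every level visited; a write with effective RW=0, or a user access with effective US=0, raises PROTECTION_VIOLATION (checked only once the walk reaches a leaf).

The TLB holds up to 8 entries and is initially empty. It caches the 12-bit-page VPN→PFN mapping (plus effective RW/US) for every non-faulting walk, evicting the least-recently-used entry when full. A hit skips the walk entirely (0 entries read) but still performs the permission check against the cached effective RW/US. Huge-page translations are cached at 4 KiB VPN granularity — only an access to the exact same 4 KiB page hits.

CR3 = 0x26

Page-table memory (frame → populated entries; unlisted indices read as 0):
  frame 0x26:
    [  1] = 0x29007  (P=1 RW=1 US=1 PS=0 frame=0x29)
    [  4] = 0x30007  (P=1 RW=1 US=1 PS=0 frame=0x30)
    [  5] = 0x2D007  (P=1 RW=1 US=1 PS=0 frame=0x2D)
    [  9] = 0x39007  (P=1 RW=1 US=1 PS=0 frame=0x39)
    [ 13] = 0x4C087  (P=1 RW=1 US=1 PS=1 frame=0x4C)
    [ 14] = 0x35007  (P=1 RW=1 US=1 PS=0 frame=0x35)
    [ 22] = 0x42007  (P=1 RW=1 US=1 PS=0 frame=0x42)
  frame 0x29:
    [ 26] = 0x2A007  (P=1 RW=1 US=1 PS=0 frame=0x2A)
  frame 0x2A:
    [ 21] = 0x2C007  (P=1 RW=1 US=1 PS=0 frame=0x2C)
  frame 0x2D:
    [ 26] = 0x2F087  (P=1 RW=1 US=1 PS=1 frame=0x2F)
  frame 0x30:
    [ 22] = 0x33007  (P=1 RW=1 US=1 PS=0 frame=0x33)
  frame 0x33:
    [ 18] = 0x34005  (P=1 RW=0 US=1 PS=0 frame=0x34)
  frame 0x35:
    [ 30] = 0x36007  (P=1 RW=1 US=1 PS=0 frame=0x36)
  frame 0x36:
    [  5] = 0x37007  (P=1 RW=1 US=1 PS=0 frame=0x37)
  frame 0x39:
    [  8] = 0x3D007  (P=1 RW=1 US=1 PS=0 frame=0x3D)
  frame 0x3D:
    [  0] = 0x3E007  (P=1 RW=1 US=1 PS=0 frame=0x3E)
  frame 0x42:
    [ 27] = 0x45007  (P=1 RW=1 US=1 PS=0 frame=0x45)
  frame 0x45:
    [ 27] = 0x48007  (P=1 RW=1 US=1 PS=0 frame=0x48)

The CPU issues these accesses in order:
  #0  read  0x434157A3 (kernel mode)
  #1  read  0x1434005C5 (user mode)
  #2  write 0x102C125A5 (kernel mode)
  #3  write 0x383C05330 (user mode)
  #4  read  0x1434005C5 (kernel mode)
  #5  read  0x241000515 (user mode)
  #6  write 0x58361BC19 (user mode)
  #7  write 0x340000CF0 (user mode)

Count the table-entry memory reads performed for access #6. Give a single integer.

Walk each access:
#0 VA=0x434157A3 (r,kernel):
  L0 @0x26[1] → 0x29007  P=1,RW=1,US=1,PS=0
  L1 @0x29[26] → 0x2A007  P=1,RW=1,US=1,PS=0
  L2 @0x2A[21] → 0x2C007  P=1,RW=1,US=1,PS=0
  ⇒ phys 0x2C7A3  [3 reads]
#1 VA=0x1434005C5 (r,user):
  L0 @0x26[5] → 0x2D007  P=1,RW=1,US=1,PS=0
  L1 @0x2D[26] → 0x2F087  P=1,RW=1,US=1,PS=1
  ⇒ phys 0x2F5C5 (huge @L1)  [2 reads]
#2 VA=0x102C125A5 (w,kernel):
  L0 @0x26[4] → 0x30007  P=1,RW=1,US=1,PS=0
  L1 @0x30[22] → 0x33007  P=1,RW=1,US=1,PS=0
  L2 @0x33[18] → 0x34005  P=1,RW=0,US=1,PS=0
  ✗ PROTECTION_VIOLATION  [3 reads]
#3 VA=0x383C05330 (w,user):
  L0 @0x26[14] → 0x35007  P=1,RW=1,US=1,PS=0
  L1 @0x35[30] → 0x36007  P=1,RW=1,US=1,PS=0
  L2 @0x36[5] → 0x37007  P=1,RW=1,US=1,PS=0
  ⇒ phys 0x37330  [3 reads]
#4 VA=0x1434005C5 (r,kernel):
  TLB hit vpn=0x143400 → PA=0x2F5C5
#5 VA=0x241000515 (r,user):
  L0 @0x26[9] → 0x39007  P=1,RW=1,US=1,PS=0
  L1 @0x39[8] → 0x3D007  P=1,RW=1,US=1,PS=0
  L2 @0x3D[0] → 0x3E007  P=1,RW=1,US=1,PS=0
  ⇒ phys 0x3E515  [3 reads]
#6 VA=0x58361BC19 (w,user):
  L0 @0x26[22] → 0x42007  P=1,RW=1,US=1,PS=0
  L1 @0x42[27] → 0x45007  P=1,RW=1,US=1,PS=0
  L2 @0x45[27] → 0x48007  P=1,RW=1,US=1,PS=0
  ⇒ phys 0x48C19  [3 reads]
#7 VA=0x340000CF0 (w,user):
  L0 @0x26[13] → 0x4C087  P=1,RW=1,US=1,PS=1
  ⇒ phys 0x4CCF0 (huge @L0)  [1 reads]

Entries read for #6: 3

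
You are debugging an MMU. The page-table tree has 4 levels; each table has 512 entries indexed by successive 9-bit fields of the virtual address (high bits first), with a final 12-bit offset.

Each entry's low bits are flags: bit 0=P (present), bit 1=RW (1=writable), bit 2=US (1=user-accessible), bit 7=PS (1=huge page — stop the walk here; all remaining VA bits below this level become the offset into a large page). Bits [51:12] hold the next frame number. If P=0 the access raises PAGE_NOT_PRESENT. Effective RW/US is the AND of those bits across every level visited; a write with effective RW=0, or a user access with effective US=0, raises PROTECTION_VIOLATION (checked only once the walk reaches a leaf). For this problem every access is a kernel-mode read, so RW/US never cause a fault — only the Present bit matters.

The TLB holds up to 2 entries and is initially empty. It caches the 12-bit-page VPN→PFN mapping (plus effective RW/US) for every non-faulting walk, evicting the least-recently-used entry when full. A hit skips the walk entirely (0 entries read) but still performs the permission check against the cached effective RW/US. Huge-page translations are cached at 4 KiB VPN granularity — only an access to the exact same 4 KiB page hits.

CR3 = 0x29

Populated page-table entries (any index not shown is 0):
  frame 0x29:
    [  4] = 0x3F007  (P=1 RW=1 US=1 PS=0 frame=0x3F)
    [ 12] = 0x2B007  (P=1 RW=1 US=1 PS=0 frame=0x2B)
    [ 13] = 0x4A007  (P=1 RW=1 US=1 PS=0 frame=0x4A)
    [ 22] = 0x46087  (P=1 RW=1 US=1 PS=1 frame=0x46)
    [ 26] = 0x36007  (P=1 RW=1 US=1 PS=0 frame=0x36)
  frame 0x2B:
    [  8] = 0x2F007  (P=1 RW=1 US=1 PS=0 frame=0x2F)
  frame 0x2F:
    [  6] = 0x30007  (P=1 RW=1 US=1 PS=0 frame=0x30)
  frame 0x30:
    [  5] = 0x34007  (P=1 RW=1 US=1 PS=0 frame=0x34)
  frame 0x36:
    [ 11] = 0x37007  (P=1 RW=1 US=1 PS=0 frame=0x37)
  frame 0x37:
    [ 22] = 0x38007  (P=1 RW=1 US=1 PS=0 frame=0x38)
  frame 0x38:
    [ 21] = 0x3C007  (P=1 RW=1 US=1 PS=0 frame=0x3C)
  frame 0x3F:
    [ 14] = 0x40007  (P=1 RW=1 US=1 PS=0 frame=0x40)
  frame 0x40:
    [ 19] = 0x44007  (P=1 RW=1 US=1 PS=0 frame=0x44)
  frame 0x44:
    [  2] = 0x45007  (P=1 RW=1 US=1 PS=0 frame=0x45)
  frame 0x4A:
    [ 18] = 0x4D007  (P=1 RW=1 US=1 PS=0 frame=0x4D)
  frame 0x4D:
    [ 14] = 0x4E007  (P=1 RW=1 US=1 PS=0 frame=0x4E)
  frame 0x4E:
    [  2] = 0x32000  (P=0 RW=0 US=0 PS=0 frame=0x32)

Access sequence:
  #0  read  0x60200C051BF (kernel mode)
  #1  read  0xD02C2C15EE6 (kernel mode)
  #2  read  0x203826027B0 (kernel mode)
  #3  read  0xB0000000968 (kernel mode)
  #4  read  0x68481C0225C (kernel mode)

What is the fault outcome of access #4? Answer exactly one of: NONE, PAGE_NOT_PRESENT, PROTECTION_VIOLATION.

Walk each access:
#0 VA=0x60200C051BF (r,kernel):
  lvl0: tbl 0x29, slot 12 ⇒ 0x2B007 (P1/RW1/US1/PS0)
  lvl1: tbl 0x2B, slot 8 ⇒ 0x2F007 (P1/RW1/US1/PS0)
  lvl2: tbl 0x2F, slot 6 ⇒ 0x30007 (P1/RW1/US1/PS0)
  lvl3: tbl 0x30, slot 5 ⇒ 0x34007 (P1/RW1/US1/PS0)
  ⇒ phys 0x341BF  [4 reads]
#1 VA=0xD02C2C15EE6 (r,kernel):
  lvl0: tbl 0x29, slot 26 ⇒ 0x36007 (P1/RW1/US1/PS0)
  lvl1: tbl 0x36, slot 11 ⇒ 0x37007 (P1/RW1/US1/PS0)
  lvl2: tbl 0x37, slot 22 ⇒ 0x38007 (P1/RW1/US1/PS0)
  lvl3: tbl 0x38, slot 21 ⇒ 0x3C007 (P1/RW1/US1/PS0)
  ⇒ phys 0x3CEE6  [4 reads]
#2 VA=0x203826027B0 (r,kernel):
  lvl0: tbl 0x29, slot 4 ⇒ 0x3F007 (P1/RW1/US1/PS0)
  lvl1: tbl 0x3F, slot 14 ⇒ 0x40007 (P1/RW1/US1/PS0)
  lvl2: tbl 0x40, slot 19 ⇒ 0x44007 (P1/RW1/US1/PS0)
  lvl3: tbl 0x44, slot 2 ⇒ 0x45007 (P1/RW1/US1/PS0)
  ⇒ phys 0x457B0  [4 reads]
#3 VA=0xB0000000968 (r,kernel):
  lvl0: tbl 0x29, slot 22 ⇒ 0x46087 (P1/RW1/US1/PS1)
  ⇒ phys 0x46968 (huge @L0)  [1 reads]
#4 VA=0x68481C0225C (r,kernel):
  lvl0: tbl 0x29, slot 13 ⇒ 0x4A007 (P1/RW1/US1/PS0)
  lvl1: tbl 0x4A, slot 18 ⇒ 0x4D007 (P1/RW1/US1/PS0)
  lvl2: tbl 0x4D, slot 14 ⇒ 0x4E007 (P1/RW1/US1/PS0)
  lvl3: tbl 0x4E, slot 2 ⇒ 0x32000 (P0/RW0/US0/PS0)
  → PAGE_NOT_PRESENT  (4 entries read)

Access #4 fault: PAGE_NOT_PRESENT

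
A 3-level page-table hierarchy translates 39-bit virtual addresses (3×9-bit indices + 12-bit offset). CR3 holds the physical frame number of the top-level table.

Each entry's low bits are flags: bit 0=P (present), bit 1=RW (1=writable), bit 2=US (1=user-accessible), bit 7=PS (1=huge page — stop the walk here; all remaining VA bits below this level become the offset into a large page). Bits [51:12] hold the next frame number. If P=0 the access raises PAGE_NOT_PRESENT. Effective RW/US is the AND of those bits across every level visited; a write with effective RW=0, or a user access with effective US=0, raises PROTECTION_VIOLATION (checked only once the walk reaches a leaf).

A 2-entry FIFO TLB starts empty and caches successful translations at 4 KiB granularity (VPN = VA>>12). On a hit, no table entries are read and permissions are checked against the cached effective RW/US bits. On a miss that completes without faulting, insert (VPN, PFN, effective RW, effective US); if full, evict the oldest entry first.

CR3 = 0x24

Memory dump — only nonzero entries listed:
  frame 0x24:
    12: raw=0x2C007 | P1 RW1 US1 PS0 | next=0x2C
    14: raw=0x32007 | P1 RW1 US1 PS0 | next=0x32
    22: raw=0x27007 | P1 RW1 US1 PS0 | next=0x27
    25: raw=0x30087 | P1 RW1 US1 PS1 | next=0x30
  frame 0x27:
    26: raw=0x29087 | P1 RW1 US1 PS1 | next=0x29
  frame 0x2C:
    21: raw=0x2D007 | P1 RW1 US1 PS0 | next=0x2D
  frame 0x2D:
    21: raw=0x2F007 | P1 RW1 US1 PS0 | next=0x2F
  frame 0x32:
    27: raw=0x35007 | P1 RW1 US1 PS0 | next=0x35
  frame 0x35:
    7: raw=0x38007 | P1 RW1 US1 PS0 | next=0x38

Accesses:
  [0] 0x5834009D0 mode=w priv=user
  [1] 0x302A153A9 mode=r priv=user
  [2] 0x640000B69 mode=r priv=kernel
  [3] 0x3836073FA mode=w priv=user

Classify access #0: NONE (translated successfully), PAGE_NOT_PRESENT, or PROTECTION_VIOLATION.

Walk each access:
#0 VA=0x5834009D0 (w,user):
  L0: frame=0x24 idx=22 entry=0x27007 [P=1 RW=1 US=1 PS=0]
  L1: frame=0x27 idx=26 entry=0x29087 [P=1 RW=1 US=1 PS=1]
  → PA=0x299D0 (huge @L1)  (2 entries read)
#1 VA=0x302A153A9 (r,user):
  L0: frame=0x24 idx=12 entry=0x2C007 [P=1 RW=1 US=1 PS=0]
  L1: frame=0x2C idx=21 entry=0x2D007 [P=1 RW=1 US=1 PS=0]
  L2: frame=0x2D idx=21 entry=0x2F007 [P=1 RW=1 US=1 PS=0]
  → PA=0x2F3A9  (3 entries read)
#2 VA=0x640000B69 (r,kernel):
  L0: frame=0x24 idx=25 entry=0x30087 [P=1 RW=1 US=1 PS=1]
  → PA=0x30B69 (huge @L0)  (1 entries read)
#3 VA=0x3836073FA (w,user):
  L0: frame=0x24 idx=14 entry=0x32007 [P=1 RW=1 US=1 PS=0]
  L1: frame=0x32 idx=27 entry=0x35007 [P=1 RW=1 US=1 PS=0]
  L2: frame=0x35 idx=7 entry=0x38007 [P=1 RW=1 US=1 PS=0]
  → PA=0x383FA  (3 entries read)

Access #0 fault: NONE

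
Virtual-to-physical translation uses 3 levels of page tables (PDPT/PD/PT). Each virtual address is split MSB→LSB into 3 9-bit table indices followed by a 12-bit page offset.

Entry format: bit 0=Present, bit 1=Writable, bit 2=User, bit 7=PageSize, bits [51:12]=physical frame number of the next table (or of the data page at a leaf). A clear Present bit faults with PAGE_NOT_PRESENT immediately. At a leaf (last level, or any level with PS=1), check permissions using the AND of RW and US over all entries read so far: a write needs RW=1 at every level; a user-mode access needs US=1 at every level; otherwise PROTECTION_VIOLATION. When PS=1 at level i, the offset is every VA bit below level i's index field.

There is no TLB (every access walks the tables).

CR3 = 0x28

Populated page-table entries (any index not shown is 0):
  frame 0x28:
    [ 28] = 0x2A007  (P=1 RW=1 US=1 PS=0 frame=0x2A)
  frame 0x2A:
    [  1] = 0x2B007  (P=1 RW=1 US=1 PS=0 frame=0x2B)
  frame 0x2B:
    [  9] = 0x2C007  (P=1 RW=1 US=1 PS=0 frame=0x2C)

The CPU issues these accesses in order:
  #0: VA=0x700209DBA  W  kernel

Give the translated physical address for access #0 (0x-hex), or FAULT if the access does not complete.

Trace:
#0 VA=0x700209DBA (w,kernel):
  [0] read 0x28 idx=28: raw=0x2A007 flags P=1 W=1 U=1 S=0
  [1] read 0x2A idx=1: raw=0x2B007 flags P=1 W=1 U=1 S=0
  [2] read 0x2B idx=9: raw=0x2C007 flags P=1 W=1 U=1 S=0
  → PA=0x2CDBA  (3 entries read)

Access #0 PA: 0x2CDBA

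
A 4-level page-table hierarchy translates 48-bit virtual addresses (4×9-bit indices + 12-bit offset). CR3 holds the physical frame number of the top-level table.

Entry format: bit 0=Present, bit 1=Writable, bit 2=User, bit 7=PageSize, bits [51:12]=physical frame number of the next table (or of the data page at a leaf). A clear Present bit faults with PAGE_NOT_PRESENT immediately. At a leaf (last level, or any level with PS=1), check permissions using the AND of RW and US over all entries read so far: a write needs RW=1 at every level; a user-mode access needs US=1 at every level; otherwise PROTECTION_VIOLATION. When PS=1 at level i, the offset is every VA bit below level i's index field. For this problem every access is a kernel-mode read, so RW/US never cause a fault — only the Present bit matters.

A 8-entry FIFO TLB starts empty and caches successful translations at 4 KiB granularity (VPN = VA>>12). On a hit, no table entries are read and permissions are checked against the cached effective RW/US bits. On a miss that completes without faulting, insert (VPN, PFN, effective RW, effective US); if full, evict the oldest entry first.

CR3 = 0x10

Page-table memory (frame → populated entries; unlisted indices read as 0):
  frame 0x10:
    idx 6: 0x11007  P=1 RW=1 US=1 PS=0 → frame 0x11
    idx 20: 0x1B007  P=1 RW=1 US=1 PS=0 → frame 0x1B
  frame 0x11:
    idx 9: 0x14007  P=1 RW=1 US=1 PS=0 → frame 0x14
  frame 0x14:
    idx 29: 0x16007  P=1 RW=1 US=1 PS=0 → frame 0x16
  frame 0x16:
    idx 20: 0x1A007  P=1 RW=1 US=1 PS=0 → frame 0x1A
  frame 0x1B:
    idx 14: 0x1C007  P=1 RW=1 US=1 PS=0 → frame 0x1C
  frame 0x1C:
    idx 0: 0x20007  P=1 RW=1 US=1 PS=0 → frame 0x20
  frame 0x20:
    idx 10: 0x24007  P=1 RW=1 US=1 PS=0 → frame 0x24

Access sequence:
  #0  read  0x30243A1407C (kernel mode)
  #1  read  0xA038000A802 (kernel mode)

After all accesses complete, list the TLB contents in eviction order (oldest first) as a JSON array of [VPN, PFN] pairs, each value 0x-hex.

Trace:
#0 VA=0x30243A1407C (r,kernel):
  L0 @0x10[6] → 0x11007  P=1,RW=1,US=1,PS=0
  L1 @0x11[9] → 0x14007  P=1,RW=1,US=1,PS=0
  L2 @0x14[29] → 0x16007  P=1,RW=1,US=1,PS=0
  L3 @0x16[20] → 0x1A007  P=1,RW=1,US=1,PS=0
  → PA=0x1A07C  (4 entries read)
#1 VA=0xA038000A802 (r,kernel):
  L0 @0x10[20] → 0x1B007  P=1,RW=1,US=1,PS=0
  L1 @0x1B[14] → 0x1C007  P=1,RW=1,US=1,PS=0
  L2 @0x1C[0] → 0x20007  P=1,RW=1,US=1,PS=0
  L3 @0x20[10] → 0x24007  P=1,RW=1,US=1,PS=0
  → PA=0x24802  (4 entries read)

TLB: [["0x30243A14", "0x1A"], ["0xA038000A", "0x24"]]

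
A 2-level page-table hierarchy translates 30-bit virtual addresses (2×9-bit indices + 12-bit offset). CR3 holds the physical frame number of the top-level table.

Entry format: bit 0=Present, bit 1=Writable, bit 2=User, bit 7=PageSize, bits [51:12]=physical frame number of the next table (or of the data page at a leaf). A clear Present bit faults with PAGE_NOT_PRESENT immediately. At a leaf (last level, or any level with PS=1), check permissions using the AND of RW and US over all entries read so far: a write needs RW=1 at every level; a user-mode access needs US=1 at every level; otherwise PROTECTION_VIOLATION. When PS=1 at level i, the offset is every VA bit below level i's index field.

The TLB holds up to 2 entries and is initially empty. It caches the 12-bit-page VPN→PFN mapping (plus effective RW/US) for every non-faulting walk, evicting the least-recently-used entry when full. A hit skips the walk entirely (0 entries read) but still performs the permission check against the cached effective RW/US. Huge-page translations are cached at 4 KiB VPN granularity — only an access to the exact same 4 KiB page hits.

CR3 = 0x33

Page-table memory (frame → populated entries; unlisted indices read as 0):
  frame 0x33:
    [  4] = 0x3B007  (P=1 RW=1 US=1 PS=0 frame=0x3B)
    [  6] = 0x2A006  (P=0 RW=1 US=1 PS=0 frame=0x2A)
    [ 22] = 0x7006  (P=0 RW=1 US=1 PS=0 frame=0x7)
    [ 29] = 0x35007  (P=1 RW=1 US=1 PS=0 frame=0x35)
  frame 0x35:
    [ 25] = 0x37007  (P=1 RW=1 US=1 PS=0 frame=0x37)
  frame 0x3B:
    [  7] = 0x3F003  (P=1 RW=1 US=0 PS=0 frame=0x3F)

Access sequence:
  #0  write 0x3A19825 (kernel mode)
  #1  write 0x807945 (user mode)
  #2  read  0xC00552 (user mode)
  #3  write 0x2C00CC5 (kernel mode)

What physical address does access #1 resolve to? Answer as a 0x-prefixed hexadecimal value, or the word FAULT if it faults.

Per-access translation:
#0 VA=0x3A19825 (w,kernel):
  lvl0: tbl 0x33, slot 29 ⇒ 0x35007 (P1/RW1/US1/PS0)
  lvl1: tbl 0x35, slot 25 ⇒ 0x37007 (P1/RW1/US1/PS0)
  ⇒ phys 0x37825  [2 reads]
#1 VA=0x807945 (w,user):
  lvl0: tbl 0x33, slot 4 ⇒ 0x3B007 (P1/RW1/US1/PS0)
  lvl1: tbl 0x3B, slot 7 ⇒ 0x3F003 (P1/RW1/US0/PS0)
  ⇒ fault: PROTECTION_VIOLATION  — 2 lookups
#2 VA=0xC00552 (r,user):
  lvl0: tbl 0x33, slot 6 ⇒ 0x2A006 (P0/RW1/US1/PS0)
  ⇒ fault: PAGE_NOT_PRESENT  — 1 lookups
#3 VA=0x2C00CC5 (w,kernel):
  lvl0: tbl 0x33, slot 22 ⇒ 0x7006 (P0/RW1/US1/PS0)
  ⇒ fault: PAGE_NOT_PRESENT  — 1 lookups

Access #1 PA: FAULT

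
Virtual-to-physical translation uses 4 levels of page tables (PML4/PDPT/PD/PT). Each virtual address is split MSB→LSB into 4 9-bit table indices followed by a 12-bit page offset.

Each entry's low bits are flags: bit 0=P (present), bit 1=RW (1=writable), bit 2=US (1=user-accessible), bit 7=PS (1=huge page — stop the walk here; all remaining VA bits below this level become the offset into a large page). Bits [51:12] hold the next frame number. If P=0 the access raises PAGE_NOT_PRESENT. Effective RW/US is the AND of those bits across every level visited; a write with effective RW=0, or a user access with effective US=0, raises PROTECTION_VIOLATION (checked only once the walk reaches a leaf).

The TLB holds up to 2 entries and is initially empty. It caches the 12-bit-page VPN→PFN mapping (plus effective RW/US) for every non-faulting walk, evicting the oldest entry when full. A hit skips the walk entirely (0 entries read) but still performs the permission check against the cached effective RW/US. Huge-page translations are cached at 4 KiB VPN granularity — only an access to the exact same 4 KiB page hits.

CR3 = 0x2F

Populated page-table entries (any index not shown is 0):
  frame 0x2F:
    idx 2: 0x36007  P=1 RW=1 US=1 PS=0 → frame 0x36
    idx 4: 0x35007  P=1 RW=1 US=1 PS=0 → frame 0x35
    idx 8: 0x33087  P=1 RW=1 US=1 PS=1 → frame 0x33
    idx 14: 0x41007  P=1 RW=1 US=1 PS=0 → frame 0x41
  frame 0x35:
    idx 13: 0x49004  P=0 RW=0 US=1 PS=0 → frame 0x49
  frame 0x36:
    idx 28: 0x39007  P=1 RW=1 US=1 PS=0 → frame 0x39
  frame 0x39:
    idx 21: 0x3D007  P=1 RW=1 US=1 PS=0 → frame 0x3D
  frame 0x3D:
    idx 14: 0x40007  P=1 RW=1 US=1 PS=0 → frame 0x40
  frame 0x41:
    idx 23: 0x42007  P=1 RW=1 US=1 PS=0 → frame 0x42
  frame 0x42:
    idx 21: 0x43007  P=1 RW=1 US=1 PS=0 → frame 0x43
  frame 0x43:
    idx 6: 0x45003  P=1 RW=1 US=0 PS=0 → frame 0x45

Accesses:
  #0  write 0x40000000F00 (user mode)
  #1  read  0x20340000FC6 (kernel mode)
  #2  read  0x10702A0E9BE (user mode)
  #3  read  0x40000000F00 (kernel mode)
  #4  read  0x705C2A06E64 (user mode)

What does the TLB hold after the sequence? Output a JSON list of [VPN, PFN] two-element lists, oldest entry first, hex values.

Per-access translation:
#0 VA=0x40000000F00 (w,user):
  L0 @0x2F[8] → 0x33087  P=1,RW=1,US=1,PS=1
  → PA=0x33F00 (huge @L0)  (1 entries read)
#1 VA=0x20340000FC6 (r,kernel):
  L0 @0x2F[4] → 0x35007  P=1,RW=1,US=1,PS=0
  L1 @0x35[13] → 0x49004  P=0,RW=0,US=1,PS=0
  ✗ PAGE_NOT_PRESENT  [2 reads]
#2 VA=0x10702A0E9BE (r,user):
  L0 @0x2F[2] → 0x36007  P=1,RW=1,US=1,PS=0
  L1 @0x36[28] → 0x39007  P=1,RW=1,US=1,PS=0
  L2 @0x39[21] → 0x3D007  P=1,RW=1,US=1,PS=0
  L3 @0x3D[14] → 0x40007  P=1,RW=1,US=1,PS=0
  → PA=0x409BE  (4 entries read)
#3 VA=0x40000000F00 (r,kernel):
  TLB hit vpn=0x40000000 → PA=0x33F00
#4 VA=0x705C2A06E64 (r,user):
  L0 @0x2F[14] → 0x41007  P=1,RW=1,US=1,PS=0
  L1 @0x41[23] → 0x42007  P=1,RW=1,US=1,PS=0
  L2 @0x42[21] → 0x43007  P=1,RW=1,US=1,PS=0
  L3 @0x43[6] → 0x45003  P=1,RW=1,US=0,PS=0
  ✗ PROTECTION_VIOLATION  [4 reads]

TLB: [["0x40000000", "0x33"], ["0x10702A0E", "0x40"]]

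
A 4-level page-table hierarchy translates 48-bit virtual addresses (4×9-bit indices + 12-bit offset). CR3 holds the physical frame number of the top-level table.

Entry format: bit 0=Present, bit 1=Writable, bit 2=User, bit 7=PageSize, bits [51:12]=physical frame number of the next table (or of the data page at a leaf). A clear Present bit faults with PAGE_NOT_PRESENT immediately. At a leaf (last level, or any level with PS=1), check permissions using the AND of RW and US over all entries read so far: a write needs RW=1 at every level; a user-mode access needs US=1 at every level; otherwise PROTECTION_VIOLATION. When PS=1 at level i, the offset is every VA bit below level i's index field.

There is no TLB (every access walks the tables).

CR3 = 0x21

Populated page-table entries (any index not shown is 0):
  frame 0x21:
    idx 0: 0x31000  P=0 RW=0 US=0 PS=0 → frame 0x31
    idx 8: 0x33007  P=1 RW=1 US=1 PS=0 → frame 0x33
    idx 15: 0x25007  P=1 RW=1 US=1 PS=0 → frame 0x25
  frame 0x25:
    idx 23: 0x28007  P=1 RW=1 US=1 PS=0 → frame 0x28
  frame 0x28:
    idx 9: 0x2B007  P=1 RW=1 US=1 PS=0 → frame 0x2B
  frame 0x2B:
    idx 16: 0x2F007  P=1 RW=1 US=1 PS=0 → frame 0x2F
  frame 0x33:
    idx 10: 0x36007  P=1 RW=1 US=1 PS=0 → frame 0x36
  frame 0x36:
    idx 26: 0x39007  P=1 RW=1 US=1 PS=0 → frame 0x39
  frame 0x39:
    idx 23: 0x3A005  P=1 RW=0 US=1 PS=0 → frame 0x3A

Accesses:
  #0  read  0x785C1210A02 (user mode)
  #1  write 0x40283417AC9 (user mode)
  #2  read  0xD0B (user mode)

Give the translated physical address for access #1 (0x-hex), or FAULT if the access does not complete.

Walk each access:
#0 VA=0x785C1210A02 (r,user):
  [0] read 0x21 idx=15: raw=0x25007 flags P=1 W=1 U=1 S=0
  [1] read 0x25 idx=23: raw=0x28007 flags P=1 W=1 U=1 S=0
  [2] read 0x28 idx=9: raw=0x2B007 flags P=1 W=1 U=1 S=0
  [3] read 0x2B idx=16: raw=0x2F007 flags P=1 W=1 U=1 S=0
  ⇒ phys 0x2FA02  [4 reads]
#1 VA=0x40283417AC9 (w,user):
  [0] read 0x21 idx=8: raw=0x33007 flags P=1 W=1 U=1 S=0
  [1] read 0x33 idx=10: raw=0x36007 flags P=1 W=1 U=1 S=0
  [2] read 0x36 idx=26: raw=0x39007 flags P=1 W=1 U=1 S=0
  [3] read 0x39 idx=23: raw=0x3A005 flags P=1 W=0 U=1 S=0
  → PROTECTION_VIOLATION  (4 entries read)
#2 VA=0xD0B (r,user):
  [0] read 0x21 idx=0: raw=0x31000 flags P=0 W=0 U=0 S=0
  → PAGE_NOT_PRESENT  (1 entries read)

Access #1 PA: FAULT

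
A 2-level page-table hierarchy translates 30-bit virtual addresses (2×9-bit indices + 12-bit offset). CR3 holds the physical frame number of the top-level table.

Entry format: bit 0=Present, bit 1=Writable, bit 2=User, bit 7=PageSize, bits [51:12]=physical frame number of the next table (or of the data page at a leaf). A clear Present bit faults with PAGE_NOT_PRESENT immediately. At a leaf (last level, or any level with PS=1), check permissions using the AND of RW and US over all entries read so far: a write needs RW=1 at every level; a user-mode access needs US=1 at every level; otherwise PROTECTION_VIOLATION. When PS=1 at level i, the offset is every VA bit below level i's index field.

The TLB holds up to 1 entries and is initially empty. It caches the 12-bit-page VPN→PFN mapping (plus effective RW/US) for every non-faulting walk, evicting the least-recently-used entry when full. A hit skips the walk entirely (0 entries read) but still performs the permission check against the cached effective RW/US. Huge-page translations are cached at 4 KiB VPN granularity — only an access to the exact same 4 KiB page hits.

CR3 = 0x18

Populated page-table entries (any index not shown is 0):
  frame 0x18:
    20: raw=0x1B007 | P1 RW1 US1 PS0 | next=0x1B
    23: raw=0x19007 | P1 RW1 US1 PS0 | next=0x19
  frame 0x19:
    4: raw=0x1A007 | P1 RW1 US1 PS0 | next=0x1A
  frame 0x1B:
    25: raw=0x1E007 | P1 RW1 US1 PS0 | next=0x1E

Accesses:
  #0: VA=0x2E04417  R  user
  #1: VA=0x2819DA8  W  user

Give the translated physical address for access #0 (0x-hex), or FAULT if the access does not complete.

Per-access translation:
#0 VA=0x2E04417 (r,user):
  lvl0: tbl 0x18, slot 23 ⇒ 0x19007 (P1/RW1/US1/PS0)
  lvl1: tbl 0x19, slot 4 ⇒ 0x1A007 (P1/RW1/US1/PS0)
  ✓ 0x1A417  — 2 lookups
#1 VA=0x2819DA8 (w,user):
  lvl0: tbl 0x18, slot 20 ⇒ 0x1B007 (P1/RW1/US1/PS0)
  lvl1: tbl 0x1B, slot 25 ⇒ 0x1E007 (P1/RW1/US1/PS0)
  ✓ 0x1EDA8  — 2 lookups

Access #0 PA: 0x1A417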